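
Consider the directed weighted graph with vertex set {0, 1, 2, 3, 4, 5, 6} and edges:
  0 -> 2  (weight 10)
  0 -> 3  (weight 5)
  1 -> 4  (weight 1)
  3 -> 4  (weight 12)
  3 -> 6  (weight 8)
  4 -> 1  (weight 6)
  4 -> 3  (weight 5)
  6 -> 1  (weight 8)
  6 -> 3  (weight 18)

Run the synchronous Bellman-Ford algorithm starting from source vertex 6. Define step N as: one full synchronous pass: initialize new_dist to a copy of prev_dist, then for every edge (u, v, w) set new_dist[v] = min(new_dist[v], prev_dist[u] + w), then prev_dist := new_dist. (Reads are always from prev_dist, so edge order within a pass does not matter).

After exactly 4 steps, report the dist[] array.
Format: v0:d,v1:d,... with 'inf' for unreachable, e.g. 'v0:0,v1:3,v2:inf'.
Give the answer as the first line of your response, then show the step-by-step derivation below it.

v0:inf,v1:8,v2:inf,v3:14,v4:9,v5:inf,v6:0

step 1: dist = v0:inf,v1:8,v2:inf,v3:18,v4:inf,v5:inf,v6:0
step 2: dist = v0:inf,v1:8,v2:inf,v3:18,v4:9,v5:inf,v6:0
step 3: dist = v0:inf,v1:8,v2:inf,v3:14,v4:9,v5:inf,v6:0
step 4: dist = v0:inf,v1:8,v2:inf,v3:14,v4:9,v5:inf,v6:0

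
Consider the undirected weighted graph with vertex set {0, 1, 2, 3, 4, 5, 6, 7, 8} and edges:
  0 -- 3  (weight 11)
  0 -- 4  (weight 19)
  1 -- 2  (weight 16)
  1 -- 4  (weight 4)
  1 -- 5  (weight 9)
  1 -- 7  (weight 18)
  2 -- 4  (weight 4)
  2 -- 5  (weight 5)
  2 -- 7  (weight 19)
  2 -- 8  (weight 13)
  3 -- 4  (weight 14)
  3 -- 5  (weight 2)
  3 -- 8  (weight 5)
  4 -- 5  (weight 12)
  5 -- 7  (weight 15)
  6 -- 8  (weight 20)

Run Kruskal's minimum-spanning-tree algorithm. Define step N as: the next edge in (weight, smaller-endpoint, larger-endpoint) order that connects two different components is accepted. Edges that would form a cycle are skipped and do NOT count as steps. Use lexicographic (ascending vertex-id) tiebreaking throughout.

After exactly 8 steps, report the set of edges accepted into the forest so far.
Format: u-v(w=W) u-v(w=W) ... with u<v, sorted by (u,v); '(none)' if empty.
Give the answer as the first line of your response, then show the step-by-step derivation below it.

0-3(w=11) 1-4(w=4) 2-4(w=4) 2-5(w=5) 3-5(w=2) 3-8(w=5) 5-7(w=15) 6-8(w=20)

step 1: add edge 3-5 (w=2); MST = {3-5(w=2)}
step 2: add edge 1-4 (w=4); MST = {1-4(w=4) 3-5(w=2)}
step 3: add edge 2-4 (w=4); MST = {1-4(w=4) 2-4(w=4) 3-5(w=2)}
step 4: add edge 2-5 (w=5); MST = {1-4(w=4) 2-4(w=4) 2-5(w=5) 3-5(w=2)}
step 5: add edge 3-8 (w=5); MST = {1-4(w=4) 2-4(w=4) 2-5(w=5) 3-5(w=2) 3-8(w=5)}
step 6: add edge 0-3 (w=11); MST = {0-3(w=11) 1-4(w=4) 2-4(w=4) 2-5(w=5) 3-5(w=2) 3-8(w=5)}
step 7: add edge 5-7 (w=15); MST = {0-3(w=11) 1-4(w=4) 2-4(w=4) 2-5(w=5) 3-5(w=2) 3-8(w=5) 5-7(w=15)}
step 8: add edge 6-8 (w=20); MST = {0-3(w=11) 1-4(w=4) 2-4(w=4) 2-5(w=5) 3-5(w=2) 3-8(w=5) 5-7(w=15) 6-8(w=20)}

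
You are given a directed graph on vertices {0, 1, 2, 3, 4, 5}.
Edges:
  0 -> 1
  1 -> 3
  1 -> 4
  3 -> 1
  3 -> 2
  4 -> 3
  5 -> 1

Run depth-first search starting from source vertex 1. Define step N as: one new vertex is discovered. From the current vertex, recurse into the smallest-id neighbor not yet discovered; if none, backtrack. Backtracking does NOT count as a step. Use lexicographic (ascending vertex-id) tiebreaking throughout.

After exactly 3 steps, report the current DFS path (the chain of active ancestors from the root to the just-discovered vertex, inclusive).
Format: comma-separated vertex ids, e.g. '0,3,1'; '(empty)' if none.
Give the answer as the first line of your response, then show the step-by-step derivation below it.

1,3,2

step 1: discover 1; path=1; order=1
step 2: discover 3; path=1>3; order=1,3
step 3: discover 2; path=1>3>2; order=1,3,2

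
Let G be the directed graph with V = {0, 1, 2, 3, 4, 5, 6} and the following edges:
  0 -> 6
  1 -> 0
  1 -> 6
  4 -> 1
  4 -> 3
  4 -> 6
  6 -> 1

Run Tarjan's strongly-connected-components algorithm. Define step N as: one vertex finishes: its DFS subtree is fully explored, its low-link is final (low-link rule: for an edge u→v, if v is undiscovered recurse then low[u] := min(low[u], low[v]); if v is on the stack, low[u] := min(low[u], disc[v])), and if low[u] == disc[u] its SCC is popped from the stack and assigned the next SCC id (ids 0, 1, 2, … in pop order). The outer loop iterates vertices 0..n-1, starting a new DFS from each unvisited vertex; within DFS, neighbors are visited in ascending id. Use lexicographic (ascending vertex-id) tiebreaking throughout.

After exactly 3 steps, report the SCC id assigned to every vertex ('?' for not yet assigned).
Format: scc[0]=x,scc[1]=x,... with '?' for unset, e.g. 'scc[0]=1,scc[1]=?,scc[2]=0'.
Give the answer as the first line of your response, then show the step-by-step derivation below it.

scc[0]=0,scc[1]=0,scc[2]=?,scc[3]=?,scc[4]=?,scc[5]=?,scc[6]=0

step 1: low=(low[0]=0,low[1]=0,low[2]=?,low[3]=?,low[4]=?,low[5]=?,low[6]=1); scc=(scc[0]=?,scc[1]=?,scc[2]=?,scc[3]=?,scc[4]=?,scc[5]=?,scc[6]=?)
step 2: low=(low[0]=0,low[1]=0,low[2]=?,low[3]=?,low[4]=?,low[5]=?,low[6]=0); scc=(scc[0]=?,scc[1]=?,scc[2]=?,scc[3]=?,scc[4]=?,scc[5]=?,scc[6]=?)
step 3: low=(low[0]=0,low[1]=0,low[2]=?,low[3]=?,low[4]=?,low[5]=?,low[6]=0); scc=(scc[0]=0,scc[1]=0,scc[2]=?,scc[3]=?,scc[4]=?,scc[5]=?,scc[6]=0)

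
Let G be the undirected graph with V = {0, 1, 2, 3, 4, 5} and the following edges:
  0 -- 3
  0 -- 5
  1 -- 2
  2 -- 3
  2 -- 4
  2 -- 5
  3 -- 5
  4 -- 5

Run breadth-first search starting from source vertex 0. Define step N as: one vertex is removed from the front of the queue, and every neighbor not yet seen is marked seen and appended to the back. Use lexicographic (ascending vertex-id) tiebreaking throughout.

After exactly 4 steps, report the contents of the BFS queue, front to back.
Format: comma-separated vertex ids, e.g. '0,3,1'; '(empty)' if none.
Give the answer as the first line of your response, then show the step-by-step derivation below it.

4,1

step 1: dequeue 0; queue=[3,5]; order=0
step 2: dequeue 3; queue=[5,2]; order=0,3
step 3: dequeue 5; queue=[2,4]; order=0,3,5
step 4: dequeue 2; queue=[4,1]; order=0,3,5,2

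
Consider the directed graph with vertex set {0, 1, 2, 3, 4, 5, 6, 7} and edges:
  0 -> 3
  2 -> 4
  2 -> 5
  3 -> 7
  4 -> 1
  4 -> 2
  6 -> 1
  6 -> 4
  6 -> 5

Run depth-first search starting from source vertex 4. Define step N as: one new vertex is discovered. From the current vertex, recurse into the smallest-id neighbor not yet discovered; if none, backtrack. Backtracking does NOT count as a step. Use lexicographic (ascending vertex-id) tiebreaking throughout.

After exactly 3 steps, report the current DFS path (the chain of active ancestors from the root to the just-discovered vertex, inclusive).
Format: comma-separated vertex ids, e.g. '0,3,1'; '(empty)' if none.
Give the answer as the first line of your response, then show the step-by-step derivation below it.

4,2

step 1: discover 4; path=4; order=4
step 2: discover 1; path=4>1; order=4,1
step 3: discover 2; path=4>2; order=4,1,2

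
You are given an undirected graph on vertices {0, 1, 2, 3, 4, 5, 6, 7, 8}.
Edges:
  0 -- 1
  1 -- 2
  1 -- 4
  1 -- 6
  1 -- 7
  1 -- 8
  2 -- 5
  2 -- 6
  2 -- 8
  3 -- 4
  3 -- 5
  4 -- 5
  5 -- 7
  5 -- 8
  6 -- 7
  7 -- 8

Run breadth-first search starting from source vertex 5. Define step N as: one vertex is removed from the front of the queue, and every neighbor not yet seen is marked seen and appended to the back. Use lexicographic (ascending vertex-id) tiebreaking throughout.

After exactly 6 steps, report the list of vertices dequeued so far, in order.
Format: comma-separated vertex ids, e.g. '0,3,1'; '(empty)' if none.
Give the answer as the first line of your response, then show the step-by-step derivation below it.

5,2,3,4,7,8

step 1: dequeue 5; queue=[2,3,4,7,8]; order=5
step 2: dequeue 2; queue=[3,4,7,8,1,6]; order=5,2
step 3: dequeue 3; queue=[4,7,8,1,6]; order=5,2,3
step 4: dequeue 4; queue=[7,8,1,6]; order=5,2,3,4
step 5: dequeue 7; queue=[8,1,6]; order=5,2,3,4,7
step 6: dequeue 8; queue=[1,6]; order=5,2,3,4,7,8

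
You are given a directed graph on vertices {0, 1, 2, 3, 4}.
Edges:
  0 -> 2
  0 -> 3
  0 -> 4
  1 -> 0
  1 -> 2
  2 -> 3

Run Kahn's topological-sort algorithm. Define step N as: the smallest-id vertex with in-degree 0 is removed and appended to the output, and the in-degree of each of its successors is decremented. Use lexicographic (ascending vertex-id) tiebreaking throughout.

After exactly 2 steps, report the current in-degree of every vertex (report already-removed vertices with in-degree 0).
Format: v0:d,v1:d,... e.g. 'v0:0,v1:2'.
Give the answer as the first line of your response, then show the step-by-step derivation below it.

v0:0,v1:0,v2:0,v3:1,v4:0

step 1: output 1; order=[1]; indeg=(0,0,1,2,1)
step 2: output 0; order=[1,0]; indeg=(0,0,0,1,0)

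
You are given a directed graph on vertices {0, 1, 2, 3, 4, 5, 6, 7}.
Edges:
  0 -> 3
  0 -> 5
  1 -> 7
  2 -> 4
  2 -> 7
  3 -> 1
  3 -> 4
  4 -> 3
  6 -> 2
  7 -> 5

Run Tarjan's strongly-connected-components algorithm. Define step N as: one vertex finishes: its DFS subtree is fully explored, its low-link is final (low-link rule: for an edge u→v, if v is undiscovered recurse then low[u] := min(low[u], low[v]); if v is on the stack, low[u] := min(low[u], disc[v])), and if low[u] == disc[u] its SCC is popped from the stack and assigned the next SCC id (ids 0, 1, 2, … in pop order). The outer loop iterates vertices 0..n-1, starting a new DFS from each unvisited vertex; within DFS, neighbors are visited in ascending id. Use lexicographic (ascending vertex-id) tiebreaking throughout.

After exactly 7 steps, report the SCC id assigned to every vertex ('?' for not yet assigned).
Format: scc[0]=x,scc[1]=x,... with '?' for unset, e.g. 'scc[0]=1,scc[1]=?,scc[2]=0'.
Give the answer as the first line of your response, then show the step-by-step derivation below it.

scc[0]=4,scc[1]=2,scc[2]=5,scc[3]=3,scc[4]=3,scc[5]=0,scc[6]=?,scc[7]=1

step 1: low=(low[0]=0,low[1]=2,low[2]=?,low[3]=1,low[4]=?,low[5]=4,low[6]=?,low[7]=3); scc=(scc[0]=?,scc[1]=?,scc[2]=?,scc[3]=?,scc[4]=?,scc[5]=0,scc[6]=?,scc[7]=?)
step 2: low=(low[0]=0,low[1]=2,low[2]=?,low[3]=1,low[4]=?,low[5]=4,low[6]=?,low[7]=3); scc=(scc[0]=?,scc[1]=?,scc[2]=?,scc[3]=?,scc[4]=?,scc[5]=0,scc[6]=?,scc[7]=1)
step 3: low=(low[0]=0,low[1]=2,low[2]=?,low[3]=1,low[4]=?,low[5]=4,low[6]=?,low[7]=3); scc=(scc[0]=?,scc[1]=2,scc[2]=?,scc[3]=?,scc[4]=?,scc[5]=0,scc[6]=?,scc[7]=1)
step 4: low=(low[0]=0,low[1]=2,low[2]=?,low[3]=1,low[4]=1,low[5]=4,low[6]=?,low[7]=3); scc=(scc[0]=?,scc[1]=2,scc[2]=?,scc[3]=?,scc[4]=?,scc[5]=0,scc[6]=?,scc[7]=1)
step 5: low=(low[0]=0,low[1]=2,low[2]=?,low[3]=1,low[4]=1,low[5]=4,low[6]=?,low[7]=3); scc=(scc[0]=?,scc[1]=2,scc[2]=?,scc[3]=3,scc[4]=3,scc[5]=0,scc[6]=?,scc[7]=1)
step 6: low=(low[0]=0,low[1]=2,low[2]=?,low[3]=1,low[4]=1,low[5]=4,low[6]=?,low[7]=3); scc=(scc[0]=4,scc[1]=2,scc[2]=?,scc[3]=3,scc[4]=3,scc[5]=0,scc[6]=?,scc[7]=1)
step 7: low=(low[0]=0,low[1]=2,low[2]=6,low[3]=1,low[4]=1,low[5]=4,low[6]=?,low[7]=3); scc=(scc[0]=4,scc[1]=2,scc[2]=5,scc[3]=3,scc[4]=3,scc[5]=0,scc[6]=?,scc[7]=1)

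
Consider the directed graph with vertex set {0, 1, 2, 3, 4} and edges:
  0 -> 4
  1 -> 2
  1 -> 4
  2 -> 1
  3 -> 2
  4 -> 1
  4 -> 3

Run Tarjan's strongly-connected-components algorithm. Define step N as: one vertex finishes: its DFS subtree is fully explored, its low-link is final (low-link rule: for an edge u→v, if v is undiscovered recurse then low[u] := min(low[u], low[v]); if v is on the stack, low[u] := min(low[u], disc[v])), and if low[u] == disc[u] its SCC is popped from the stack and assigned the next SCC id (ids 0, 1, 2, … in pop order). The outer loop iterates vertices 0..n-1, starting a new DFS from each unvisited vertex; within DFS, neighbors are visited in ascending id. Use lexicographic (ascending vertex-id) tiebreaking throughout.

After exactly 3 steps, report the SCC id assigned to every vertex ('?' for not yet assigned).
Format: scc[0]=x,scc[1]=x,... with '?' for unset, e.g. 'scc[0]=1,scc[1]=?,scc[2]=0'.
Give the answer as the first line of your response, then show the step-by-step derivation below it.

scc[0]=?,scc[1]=?,scc[2]=?,scc[3]=?,scc[4]=?

step 1: low=(low[0]=0,low[1]=2,low[2]=2,low[3]=?,low[4]=1); scc=(scc[0]=?,scc[1]=?,scc[2]=?,scc[3]=?,scc[4]=?)
step 2: low=(low[0]=0,low[1]=1,low[2]=2,low[3]=?,low[4]=1); scc=(scc[0]=?,scc[1]=?,scc[2]=?,scc[3]=?,scc[4]=?)
step 3: low=(low[0]=0,low[1]=1,low[2]=2,low[3]=3,low[4]=1); scc=(scc[0]=?,scc[1]=?,scc[2]=?,scc[3]=?,scc[4]=?)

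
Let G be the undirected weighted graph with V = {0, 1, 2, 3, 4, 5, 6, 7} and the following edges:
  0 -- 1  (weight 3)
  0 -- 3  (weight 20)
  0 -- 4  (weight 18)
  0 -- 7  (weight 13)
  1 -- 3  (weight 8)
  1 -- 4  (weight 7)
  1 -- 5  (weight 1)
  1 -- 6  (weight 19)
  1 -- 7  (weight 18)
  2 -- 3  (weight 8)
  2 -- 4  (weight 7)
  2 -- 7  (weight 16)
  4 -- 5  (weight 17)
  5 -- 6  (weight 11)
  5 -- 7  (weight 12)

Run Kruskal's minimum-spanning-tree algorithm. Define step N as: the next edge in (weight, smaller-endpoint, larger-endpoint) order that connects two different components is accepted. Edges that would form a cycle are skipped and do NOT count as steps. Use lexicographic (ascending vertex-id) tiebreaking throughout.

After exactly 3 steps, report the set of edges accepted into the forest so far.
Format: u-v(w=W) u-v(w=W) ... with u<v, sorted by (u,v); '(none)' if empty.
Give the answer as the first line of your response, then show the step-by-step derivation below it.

0-1(w=3) 1-4(w=7) 1-5(w=1)

step 1: add edge 1-5 (w=1); MST = {1-5(w=1)}
step 2: add edge 0-1 (w=3); MST = {0-1(w=3) 1-5(w=1)}
step 3: add edge 1-4 (w=7); MST = {0-1(w=3) 1-4(w=7) 1-5(w=1)}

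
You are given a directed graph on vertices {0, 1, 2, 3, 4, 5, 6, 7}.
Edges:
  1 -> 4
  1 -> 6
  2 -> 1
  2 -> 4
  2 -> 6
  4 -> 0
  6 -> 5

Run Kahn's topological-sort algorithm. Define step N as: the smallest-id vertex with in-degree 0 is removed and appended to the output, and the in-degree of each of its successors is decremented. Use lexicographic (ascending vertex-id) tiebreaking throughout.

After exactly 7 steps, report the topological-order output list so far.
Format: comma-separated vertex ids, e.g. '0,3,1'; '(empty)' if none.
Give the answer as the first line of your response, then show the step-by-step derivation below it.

2,1,3,4,0,6,5

step 1: output 2; order=[2]; indeg=(1,0,0,0,1,1,1,0)
step 2: output 1; order=[2,1]; indeg=(1,0,0,0,0,1,0,0)
step 3: output 3; order=[2,1,3]; indeg=(1,0,0,0,0,1,0,0)
step 4: output 4; order=[2,1,3,4]; indeg=(0,0,0,0,0,1,0,0)
step 5: output 0; order=[2,1,3,4,0]; indeg=(0,0,0,0,0,1,0,0)
step 6: output 6; order=[2,1,3,4,0,6]; indeg=(0,0,0,0,0,0,0,0)
step 7: output 5; order=[2,1,3,4,0,6,5]; indeg=(0,0,0,0,0,0,0,0)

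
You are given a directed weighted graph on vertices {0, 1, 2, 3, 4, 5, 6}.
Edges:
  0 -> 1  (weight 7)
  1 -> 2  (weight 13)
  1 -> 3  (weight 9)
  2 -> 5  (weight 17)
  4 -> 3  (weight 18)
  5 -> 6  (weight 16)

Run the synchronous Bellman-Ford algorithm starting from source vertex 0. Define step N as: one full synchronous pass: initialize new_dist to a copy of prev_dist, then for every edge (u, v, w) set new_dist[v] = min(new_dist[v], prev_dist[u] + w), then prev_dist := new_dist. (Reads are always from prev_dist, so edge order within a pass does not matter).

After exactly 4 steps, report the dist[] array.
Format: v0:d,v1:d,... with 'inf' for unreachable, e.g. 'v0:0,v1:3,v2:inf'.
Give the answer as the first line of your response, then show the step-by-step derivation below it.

v0:0,v1:7,v2:20,v3:16,v4:inf,v5:37,v6:53

step 1: dist = v0:0,v1:7,v2:inf,v3:inf,v4:inf,v5:inf,v6:inf
step 2: dist = v0:0,v1:7,v2:20,v3:16,v4:inf,v5:inf,v6:inf
step 3: dist = v0:0,v1:7,v2:20,v3:16,v4:inf,v5:37,v6:inf
step 4: dist = v0:0,v1:7,v2:20,v3:16,v4:inf,v5:37,v6:53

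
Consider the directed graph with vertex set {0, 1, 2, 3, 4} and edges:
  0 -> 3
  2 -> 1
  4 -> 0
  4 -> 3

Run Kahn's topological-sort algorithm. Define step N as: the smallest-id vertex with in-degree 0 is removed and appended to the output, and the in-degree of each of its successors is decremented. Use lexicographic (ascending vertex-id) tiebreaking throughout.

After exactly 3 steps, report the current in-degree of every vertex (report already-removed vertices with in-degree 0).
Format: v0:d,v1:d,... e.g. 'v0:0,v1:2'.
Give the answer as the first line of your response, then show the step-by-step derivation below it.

v0:0,v1:0,v2:0,v3:1,v4:0

step 1: output 2; order=[2]; indeg=(1,0,0,2,0)
step 2: output 1; order=[2,1]; indeg=(1,0,0,2,0)
step 3: output 4; order=[2,1,4]; indeg=(0,0,0,1,0)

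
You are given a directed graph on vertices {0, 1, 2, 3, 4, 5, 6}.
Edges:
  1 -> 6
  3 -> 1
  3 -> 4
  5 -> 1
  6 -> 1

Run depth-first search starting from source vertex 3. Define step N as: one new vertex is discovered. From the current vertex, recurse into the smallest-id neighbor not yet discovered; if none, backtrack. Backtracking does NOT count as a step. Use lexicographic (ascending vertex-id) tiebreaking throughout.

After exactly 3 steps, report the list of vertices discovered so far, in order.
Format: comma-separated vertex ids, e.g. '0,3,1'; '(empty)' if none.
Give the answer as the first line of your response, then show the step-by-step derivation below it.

3,1,6

step 1: discover 3; path=3; order=3
step 2: discover 1; path=3>1; order=3,1
step 3: discover 6; path=3>1>6; order=3,1,6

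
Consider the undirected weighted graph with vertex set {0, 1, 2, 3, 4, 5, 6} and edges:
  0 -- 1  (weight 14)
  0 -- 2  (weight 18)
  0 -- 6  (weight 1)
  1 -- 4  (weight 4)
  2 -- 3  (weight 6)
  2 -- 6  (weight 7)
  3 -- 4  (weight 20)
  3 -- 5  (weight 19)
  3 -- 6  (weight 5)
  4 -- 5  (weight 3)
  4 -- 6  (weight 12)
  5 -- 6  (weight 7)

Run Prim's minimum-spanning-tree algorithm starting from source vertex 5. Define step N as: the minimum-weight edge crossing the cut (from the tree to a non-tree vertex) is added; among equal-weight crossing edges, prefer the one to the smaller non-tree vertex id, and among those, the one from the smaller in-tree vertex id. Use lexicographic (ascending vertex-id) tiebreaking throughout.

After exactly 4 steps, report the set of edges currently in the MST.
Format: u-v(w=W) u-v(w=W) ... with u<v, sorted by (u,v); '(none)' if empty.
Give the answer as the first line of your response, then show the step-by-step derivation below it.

0-6(w=1) 1-4(w=4) 4-5(w=3) 5-6(w=7)

step 1: add edge 4-5 (w=3); MST = {4-5(w=3)}
step 2: add edge 1-4 (w=4); MST = {1-4(w=4) 4-5(w=3)}
step 3: add edge 5-6 (w=7); MST = {1-4(w=4) 4-5(w=3) 5-6(w=7)}
step 4: add edge 0-6 (w=1); MST = {0-6(w=1) 1-4(w=4) 4-5(w=3) 5-6(w=7)}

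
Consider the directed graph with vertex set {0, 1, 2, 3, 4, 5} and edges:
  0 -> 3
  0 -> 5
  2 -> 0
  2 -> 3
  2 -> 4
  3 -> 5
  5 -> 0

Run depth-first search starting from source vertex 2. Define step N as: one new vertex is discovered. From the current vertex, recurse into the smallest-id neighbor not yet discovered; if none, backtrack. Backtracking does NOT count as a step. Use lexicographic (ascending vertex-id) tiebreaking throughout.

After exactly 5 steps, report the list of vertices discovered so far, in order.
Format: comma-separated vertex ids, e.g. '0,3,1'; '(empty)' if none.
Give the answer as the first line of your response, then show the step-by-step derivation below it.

2,0,3,5,4

step 1: discover 2; path=2; order=2
step 2: discover 0; path=2>0; order=2,0
step 3: discover 3; path=2>0>3; order=2,0,3
step 4: discover 5; path=2>0>3>5; order=2,0,3,5
step 5: discover 4; path=2>4; order=2,0,3,5,4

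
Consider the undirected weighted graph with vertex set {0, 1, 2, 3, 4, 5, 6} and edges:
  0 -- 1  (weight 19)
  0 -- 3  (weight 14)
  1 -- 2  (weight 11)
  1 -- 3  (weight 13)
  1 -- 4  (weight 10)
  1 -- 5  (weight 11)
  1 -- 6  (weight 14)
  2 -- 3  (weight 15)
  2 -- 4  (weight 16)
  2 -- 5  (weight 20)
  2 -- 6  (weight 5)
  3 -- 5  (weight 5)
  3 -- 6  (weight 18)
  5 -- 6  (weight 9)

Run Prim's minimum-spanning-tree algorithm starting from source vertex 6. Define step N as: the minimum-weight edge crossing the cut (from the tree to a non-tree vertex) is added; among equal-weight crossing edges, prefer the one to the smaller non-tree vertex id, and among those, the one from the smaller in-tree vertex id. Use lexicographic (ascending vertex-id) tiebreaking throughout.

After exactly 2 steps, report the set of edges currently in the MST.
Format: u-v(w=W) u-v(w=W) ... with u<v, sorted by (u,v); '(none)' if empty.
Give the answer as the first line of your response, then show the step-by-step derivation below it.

2-6(w=5) 5-6(w=9)

step 1: add edge 2-6 (w=5); MST = {2-6(w=5)}
step 2: add edge 5-6 (w=9); MST = {2-6(w=5) 5-6(w=9)}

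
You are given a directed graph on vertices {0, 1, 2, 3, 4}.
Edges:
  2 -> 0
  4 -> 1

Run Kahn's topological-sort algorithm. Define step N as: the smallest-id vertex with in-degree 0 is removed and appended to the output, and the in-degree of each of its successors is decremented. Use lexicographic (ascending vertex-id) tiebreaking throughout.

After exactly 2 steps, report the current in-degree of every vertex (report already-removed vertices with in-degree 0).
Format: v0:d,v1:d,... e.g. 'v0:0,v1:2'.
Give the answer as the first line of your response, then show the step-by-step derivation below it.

v0:0,v1:1,v2:0,v3:0,v4:0

step 1: output 2; order=[2]; indeg=(0,1,0,0,0)
step 2: output 0; order=[2,0]; indeg=(0,1,0,0,0)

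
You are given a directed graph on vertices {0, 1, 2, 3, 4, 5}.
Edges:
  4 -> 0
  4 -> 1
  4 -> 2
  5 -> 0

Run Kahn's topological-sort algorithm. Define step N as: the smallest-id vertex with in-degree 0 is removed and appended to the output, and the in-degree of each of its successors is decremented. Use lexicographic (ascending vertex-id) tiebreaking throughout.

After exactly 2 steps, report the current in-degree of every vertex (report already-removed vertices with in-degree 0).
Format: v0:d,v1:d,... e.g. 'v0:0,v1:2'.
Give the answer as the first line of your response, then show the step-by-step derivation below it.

v0:1,v1:0,v2:0,v3:0,v4:0,v5:0

step 1: output 3; order=[3]; indeg=(2,1,1,0,0,0)
step 2: output 4; order=[3,4]; indeg=(1,0,0,0,0,0)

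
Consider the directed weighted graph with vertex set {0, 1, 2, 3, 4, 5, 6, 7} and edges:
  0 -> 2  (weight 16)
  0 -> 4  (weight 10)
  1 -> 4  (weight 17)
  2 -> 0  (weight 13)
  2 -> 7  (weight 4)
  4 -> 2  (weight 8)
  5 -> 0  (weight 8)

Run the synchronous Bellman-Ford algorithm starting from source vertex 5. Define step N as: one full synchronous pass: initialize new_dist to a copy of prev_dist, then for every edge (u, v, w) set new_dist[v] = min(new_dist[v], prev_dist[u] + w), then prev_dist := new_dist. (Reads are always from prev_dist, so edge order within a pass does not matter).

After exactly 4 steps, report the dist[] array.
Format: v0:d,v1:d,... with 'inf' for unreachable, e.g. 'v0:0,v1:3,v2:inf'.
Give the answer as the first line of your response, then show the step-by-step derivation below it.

v0:8,v1:inf,v2:24,v3:inf,v4:18,v5:0,v6:inf,v7:28

step 1: dist = v0:8,v1:inf,v2:inf,v3:inf,v4:inf,v5:0,v6:inf,v7:inf
step 2: dist = v0:8,v1:inf,v2:24,v3:inf,v4:18,v5:0,v6:inf,v7:inf
step 3: dist = v0:8,v1:inf,v2:24,v3:inf,v4:18,v5:0,v6:inf,v7:28
step 4: dist = v0:8,v1:inf,v2:24,v3:inf,v4:18,v5:0,v6:inf,v7:28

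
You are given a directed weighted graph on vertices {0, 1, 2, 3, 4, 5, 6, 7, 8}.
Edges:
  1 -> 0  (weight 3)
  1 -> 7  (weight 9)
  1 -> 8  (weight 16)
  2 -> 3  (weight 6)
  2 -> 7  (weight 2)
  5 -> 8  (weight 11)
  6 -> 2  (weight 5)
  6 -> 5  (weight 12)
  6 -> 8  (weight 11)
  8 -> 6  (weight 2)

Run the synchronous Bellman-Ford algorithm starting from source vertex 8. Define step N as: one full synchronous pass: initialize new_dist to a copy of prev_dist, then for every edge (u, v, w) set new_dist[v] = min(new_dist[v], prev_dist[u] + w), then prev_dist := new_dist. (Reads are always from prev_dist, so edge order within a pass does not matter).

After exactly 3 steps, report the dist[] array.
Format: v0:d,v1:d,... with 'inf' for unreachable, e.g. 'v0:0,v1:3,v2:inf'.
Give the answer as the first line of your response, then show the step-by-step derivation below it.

v0:inf,v1:inf,v2:7,v3:13,v4:inf,v5:14,v6:2,v7:9,v8:0

step 1: dist = v0:inf,v1:inf,v2:inf,v3:inf,v4:inf,v5:inf,v6:2,v7:inf,v8:0
step 2: dist = v0:inf,v1:inf,v2:7,v3:inf,v4:inf,v5:14,v6:2,v7:inf,v8:0
step 3: dist = v0:inf,v1:inf,v2:7,v3:13,v4:inf,v5:14,v6:2,v7:9,v8:0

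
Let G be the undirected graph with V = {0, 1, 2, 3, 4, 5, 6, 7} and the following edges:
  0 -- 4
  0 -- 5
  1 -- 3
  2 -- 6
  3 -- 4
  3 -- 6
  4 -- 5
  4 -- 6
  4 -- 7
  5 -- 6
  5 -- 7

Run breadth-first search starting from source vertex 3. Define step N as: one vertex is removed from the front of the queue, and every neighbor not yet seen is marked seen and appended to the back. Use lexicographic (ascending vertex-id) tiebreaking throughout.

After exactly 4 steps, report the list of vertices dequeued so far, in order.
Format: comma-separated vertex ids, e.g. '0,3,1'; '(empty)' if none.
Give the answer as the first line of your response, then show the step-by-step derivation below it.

3,1,4,6

step 1: dequeue 3; queue=[1,4,6]; order=3
step 2: dequeue 1; queue=[4,6]; order=3,1
step 3: dequeue 4; queue=[6,0,5,7]; order=3,1,4
step 4: dequeue 6; queue=[0,5,7,2]; order=3,1,4,6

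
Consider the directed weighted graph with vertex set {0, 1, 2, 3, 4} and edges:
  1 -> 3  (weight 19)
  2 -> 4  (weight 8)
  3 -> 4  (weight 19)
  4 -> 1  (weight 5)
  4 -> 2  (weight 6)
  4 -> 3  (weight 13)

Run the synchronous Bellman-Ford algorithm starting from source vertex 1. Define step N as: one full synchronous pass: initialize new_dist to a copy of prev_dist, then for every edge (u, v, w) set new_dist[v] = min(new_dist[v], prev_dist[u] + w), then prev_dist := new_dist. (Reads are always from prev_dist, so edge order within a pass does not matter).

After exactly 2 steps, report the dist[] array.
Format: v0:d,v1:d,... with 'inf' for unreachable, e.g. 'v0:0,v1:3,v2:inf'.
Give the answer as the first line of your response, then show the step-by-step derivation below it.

v0:inf,v1:0,v2:inf,v3:19,v4:38

step 1: dist = v0:inf,v1:0,v2:inf,v3:19,v4:inf
step 2: dist = v0:inf,v1:0,v2:inf,v3:19,v4:38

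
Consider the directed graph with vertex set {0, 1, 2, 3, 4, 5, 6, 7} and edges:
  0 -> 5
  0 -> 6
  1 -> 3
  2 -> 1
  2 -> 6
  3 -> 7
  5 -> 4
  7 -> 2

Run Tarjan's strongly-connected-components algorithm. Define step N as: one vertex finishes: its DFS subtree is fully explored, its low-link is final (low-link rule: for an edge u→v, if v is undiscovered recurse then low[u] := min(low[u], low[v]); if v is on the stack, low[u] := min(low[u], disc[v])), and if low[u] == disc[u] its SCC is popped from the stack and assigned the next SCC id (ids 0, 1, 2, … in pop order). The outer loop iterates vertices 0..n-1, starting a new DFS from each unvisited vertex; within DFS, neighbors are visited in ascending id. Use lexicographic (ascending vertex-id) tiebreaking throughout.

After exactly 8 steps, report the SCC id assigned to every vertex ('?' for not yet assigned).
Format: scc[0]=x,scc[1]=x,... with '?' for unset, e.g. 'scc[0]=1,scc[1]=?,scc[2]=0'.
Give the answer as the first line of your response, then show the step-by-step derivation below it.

scc[0]=3,scc[1]=4,scc[2]=4,scc[3]=4,scc[4]=0,scc[5]=1,scc[6]=2,scc[7]=4

step 1: low=(low[0]=0,low[1]=?,low[2]=?,low[3]=?,low[4]=2,low[5]=1,low[6]=?,low[7]=?); scc=(scc[0]=?,scc[1]=?,scc[2]=?,scc[3]=?,scc[4]=0,scc[5]=?,scc[6]=?,scc[7]=?)
step 2: low=(low[0]=0,low[1]=?,low[2]=?,low[3]=?,low[4]=2,low[5]=1,low[6]=?,low[7]=?); scc=(scc[0]=?,scc[1]=?,scc[2]=?,scc[3]=?,scc[4]=0,scc[5]=1,scc[6]=?,scc[7]=?)
step 3: low=(low[0]=0,low[1]=?,low[2]=?,low[3]=?,low[4]=2,low[5]=1,low[6]=3,low[7]=?); scc=(scc[0]=?,scc[1]=?,scc[2]=?,scc[3]=?,scc[4]=0,scc[5]=1,scc[6]=2,scc[7]=?)
step 4: low=(low[0]=0,low[1]=?,low[2]=?,low[3]=?,low[4]=2,low[5]=1,low[6]=3,low[7]=?); scc=(scc[0]=3,scc[1]=?,scc[2]=?,scc[3]=?,scc[4]=0,scc[5]=1,scc[6]=2,scc[7]=?)
step 5: low=(low[0]=0,low[1]=4,low[2]=4,low[3]=5,low[4]=2,low[5]=1,low[6]=3,low[7]=6); scc=(scc[0]=3,scc[1]=?,scc[2]=?,scc[3]=?,scc[4]=0,scc[5]=1,scc[6]=2,scc[7]=?)
step 6: low=(low[0]=0,low[1]=4,low[2]=4,low[3]=5,low[4]=2,low[5]=1,low[6]=3,low[7]=4); scc=(scc[0]=3,scc[1]=?,scc[2]=?,scc[3]=?,scc[4]=0,scc[5]=1,scc[6]=2,scc[7]=?)
step 7: low=(low[0]=0,low[1]=4,low[2]=4,low[3]=4,low[4]=2,low[5]=1,low[6]=3,low[7]=4); scc=(scc[0]=3,scc[1]=?,scc[2]=?,scc[3]=?,scc[4]=0,scc[5]=1,scc[6]=2,scc[7]=?)
step 8: low=(low[0]=0,low[1]=4,low[2]=4,low[3]=4,low[4]=2,low[5]=1,low[6]=3,low[7]=4); scc=(scc[0]=3,scc[1]=4,scc[2]=4,scc[3]=4,scc[4]=0,scc[5]=1,scc[6]=2,scc[7]=4)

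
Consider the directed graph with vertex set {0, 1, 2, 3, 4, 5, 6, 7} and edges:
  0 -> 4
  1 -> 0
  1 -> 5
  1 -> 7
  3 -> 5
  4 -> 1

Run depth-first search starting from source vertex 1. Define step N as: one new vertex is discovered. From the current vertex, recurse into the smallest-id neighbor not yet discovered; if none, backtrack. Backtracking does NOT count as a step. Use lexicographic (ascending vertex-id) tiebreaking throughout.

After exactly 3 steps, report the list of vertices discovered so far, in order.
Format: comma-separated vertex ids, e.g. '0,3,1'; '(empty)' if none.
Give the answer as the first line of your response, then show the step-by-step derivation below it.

1,0,4

step 1: discover 1; path=1; order=1
step 2: discover 0; path=1>0; order=1,0
step 3: discover 4; path=1>0>4; order=1,0,4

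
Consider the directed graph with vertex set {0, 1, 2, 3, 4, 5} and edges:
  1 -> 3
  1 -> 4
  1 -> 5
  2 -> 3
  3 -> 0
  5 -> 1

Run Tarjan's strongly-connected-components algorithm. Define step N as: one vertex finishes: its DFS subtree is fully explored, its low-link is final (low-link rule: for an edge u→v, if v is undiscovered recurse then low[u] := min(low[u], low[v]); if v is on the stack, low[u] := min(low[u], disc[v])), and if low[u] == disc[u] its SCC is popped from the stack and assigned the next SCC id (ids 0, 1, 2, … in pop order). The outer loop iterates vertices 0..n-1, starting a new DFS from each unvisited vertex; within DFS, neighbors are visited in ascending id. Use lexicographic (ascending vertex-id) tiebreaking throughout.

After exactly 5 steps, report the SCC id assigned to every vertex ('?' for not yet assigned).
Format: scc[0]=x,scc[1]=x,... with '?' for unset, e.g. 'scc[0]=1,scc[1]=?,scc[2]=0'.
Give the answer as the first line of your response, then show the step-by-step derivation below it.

scc[0]=0,scc[1]=3,scc[2]=?,scc[3]=1,scc[4]=2,scc[5]=3

step 1: low=(low[0]=0,low[1]=?,low[2]=?,low[3]=?,low[4]=?,low[5]=?); scc=(scc[0]=0,scc[1]=?,scc[2]=?,scc[3]=?,scc[4]=?,scc[5]=?)
step 2: low=(low[0]=0,low[1]=1,low[2]=?,low[3]=2,low[4]=?,low[5]=?); scc=(scc[0]=0,scc[1]=?,scc[2]=?,scc[3]=1,scc[4]=?,scc[5]=?)
step 3: low=(low[0]=0,low[1]=1,low[2]=?,low[3]=2,low[4]=3,low[5]=?); scc=(scc[0]=0,scc[1]=?,scc[2]=?,scc[3]=1,scc[4]=2,scc[5]=?)
step 4: low=(low[0]=0,low[1]=1,low[2]=?,low[3]=2,low[4]=3,low[5]=1); scc=(scc[0]=0,scc[1]=?,scc[2]=?,scc[3]=1,scc[4]=2,scc[5]=?)
step 5: low=(low[0]=0,low[1]=1,low[2]=?,low[3]=2,low[4]=3,low[5]=1); scc=(scc[0]=0,scc[1]=3,scc[2]=?,scc[3]=1,scc[4]=2,scc[5]=3)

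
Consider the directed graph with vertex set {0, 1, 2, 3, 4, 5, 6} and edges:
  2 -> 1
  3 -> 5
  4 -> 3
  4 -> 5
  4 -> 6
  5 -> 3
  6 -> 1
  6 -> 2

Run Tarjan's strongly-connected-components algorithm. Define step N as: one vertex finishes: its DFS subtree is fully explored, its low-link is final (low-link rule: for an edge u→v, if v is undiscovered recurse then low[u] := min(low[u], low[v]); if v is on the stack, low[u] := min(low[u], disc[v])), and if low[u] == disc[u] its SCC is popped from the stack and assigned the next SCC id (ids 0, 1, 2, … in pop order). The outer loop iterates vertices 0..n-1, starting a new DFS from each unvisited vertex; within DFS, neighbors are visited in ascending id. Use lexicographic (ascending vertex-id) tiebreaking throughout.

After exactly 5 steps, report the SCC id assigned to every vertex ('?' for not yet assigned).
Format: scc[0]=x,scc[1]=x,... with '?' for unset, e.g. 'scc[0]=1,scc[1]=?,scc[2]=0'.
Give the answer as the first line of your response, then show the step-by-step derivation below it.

scc[0]=0,scc[1]=1,scc[2]=2,scc[3]=3,scc[4]=?,scc[5]=3,scc[6]=?

step 1: low=(low[0]=0,low[1]=?,low[2]=?,low[3]=?,low[4]=?,low[5]=?,low[6]=?); scc=(scc[0]=0,scc[1]=?,scc[2]=?,scc[3]=?,scc[4]=?,scc[5]=?,scc[6]=?)
step 2: low=(low[0]=0,low[1]=1,low[2]=?,low[3]=?,low[4]=?,low[5]=?,low[6]=?); scc=(scc[0]=0,scc[1]=1,scc[2]=?,scc[3]=?,scc[4]=?,scc[5]=?,scc[6]=?)
step 3: low=(low[0]=0,low[1]=1,low[2]=2,low[3]=?,low[4]=?,low[5]=?,low[6]=?); scc=(scc[0]=0,scc[1]=1,scc[2]=2,scc[3]=?,scc[4]=?,scc[5]=?,scc[6]=?)
step 4: low=(low[0]=0,low[1]=1,low[2]=2,low[3]=3,low[4]=?,low[5]=3,low[6]=?); scc=(scc[0]=0,scc[1]=1,scc[2]=2,scc[3]=?,scc[4]=?,scc[5]=?,scc[6]=?)
step 5: low=(low[0]=0,low[1]=1,low[2]=2,low[3]=3,low[4]=?,low[5]=3,low[6]=?); scc=(scc[0]=0,scc[1]=1,scc[2]=2,scc[3]=3,scc[4]=?,scc[5]=3,scc[6]=?)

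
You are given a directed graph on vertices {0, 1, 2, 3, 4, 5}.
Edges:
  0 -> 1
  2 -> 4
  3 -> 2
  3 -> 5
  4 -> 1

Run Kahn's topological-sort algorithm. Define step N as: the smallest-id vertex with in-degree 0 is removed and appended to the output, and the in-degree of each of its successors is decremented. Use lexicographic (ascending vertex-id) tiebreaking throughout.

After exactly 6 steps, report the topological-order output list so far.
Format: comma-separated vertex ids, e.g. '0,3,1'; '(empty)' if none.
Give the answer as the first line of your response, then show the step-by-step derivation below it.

0,3,2,4,1,5

step 1: output 0; order=[0]; indeg=(0,1,1,0,1,1)
step 2: output 3; order=[0,3]; indeg=(0,1,0,0,1,0)
step 3: output 2; order=[0,3,2]; indeg=(0,1,0,0,0,0)
step 4: output 4; order=[0,3,2,4]; indeg=(0,0,0,0,0,0)
step 5: output 1; order=[0,3,2,4,1]; indeg=(0,0,0,0,0,0)
step 6: output 5; order=[0,3,2,4,1,5]; indeg=(0,0,0,0,0,0)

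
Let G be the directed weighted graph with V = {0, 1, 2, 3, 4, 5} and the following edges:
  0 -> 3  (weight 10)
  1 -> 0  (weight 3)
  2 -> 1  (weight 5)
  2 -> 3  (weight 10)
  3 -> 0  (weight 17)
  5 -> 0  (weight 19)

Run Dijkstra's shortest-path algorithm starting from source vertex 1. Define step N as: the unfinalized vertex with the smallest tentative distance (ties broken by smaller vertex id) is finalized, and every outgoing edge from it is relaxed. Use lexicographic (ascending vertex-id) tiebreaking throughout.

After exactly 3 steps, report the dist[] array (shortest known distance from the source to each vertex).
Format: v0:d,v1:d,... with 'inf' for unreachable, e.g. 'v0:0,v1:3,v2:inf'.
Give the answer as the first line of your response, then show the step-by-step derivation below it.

v0:3,v1:0,v2:inf,v3:13,v4:inf,v5:inf

step 1: dist = v0:3,v1:0,v2:inf,v3:inf,v4:inf,v5:inf
step 2: dist = v0:3,v1:0,v2:inf,v3:13,v4:inf,v5:inf
step 3: dist = v0:3,v1:0,v2:inf,v3:13,v4:inf,v5:inf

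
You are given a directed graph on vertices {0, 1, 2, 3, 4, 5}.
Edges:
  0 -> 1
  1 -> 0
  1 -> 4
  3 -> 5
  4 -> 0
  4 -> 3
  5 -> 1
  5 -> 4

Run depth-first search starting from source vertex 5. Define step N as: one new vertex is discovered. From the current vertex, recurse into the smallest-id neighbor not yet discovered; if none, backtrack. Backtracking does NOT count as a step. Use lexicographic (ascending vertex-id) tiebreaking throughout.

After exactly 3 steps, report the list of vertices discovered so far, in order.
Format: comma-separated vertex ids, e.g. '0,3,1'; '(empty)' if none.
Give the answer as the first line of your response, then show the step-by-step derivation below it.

5,1,0

step 1: discover 5; path=5; order=5
step 2: discover 1; path=5>1; order=5,1
step 3: discover 0; path=5>1>0; order=5,1,0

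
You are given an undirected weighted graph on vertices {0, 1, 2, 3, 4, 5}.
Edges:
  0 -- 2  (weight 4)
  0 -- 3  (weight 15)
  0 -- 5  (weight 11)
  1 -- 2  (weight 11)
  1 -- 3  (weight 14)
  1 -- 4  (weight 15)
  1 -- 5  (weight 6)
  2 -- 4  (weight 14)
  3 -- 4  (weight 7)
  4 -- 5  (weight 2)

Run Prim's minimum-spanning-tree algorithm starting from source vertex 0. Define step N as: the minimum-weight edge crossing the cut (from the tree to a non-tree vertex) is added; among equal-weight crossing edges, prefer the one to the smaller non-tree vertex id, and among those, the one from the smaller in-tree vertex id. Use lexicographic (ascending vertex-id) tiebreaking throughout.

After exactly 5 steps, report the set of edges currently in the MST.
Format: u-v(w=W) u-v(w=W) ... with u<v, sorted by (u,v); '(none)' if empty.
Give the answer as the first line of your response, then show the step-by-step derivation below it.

0-2(w=4) 1-2(w=11) 1-5(w=6) 3-4(w=7) 4-5(w=2)

step 1: add edge 0-2 (w=4); MST = {0-2(w=4)}
step 2: add edge 1-2 (w=11); MST = {0-2(w=4) 1-2(w=11)}
step 3: add edge 1-5 (w=6); MST = {0-2(w=4) 1-2(w=11) 1-5(w=6)}
step 4: add edge 4-5 (w=2); MST = {0-2(w=4) 1-2(w=11) 1-5(w=6) 4-5(w=2)}
step 5: add edge 3-4 (w=7); MST = {0-2(w=4) 1-2(w=11) 1-5(w=6) 3-4(w=7) 4-5(w=2)}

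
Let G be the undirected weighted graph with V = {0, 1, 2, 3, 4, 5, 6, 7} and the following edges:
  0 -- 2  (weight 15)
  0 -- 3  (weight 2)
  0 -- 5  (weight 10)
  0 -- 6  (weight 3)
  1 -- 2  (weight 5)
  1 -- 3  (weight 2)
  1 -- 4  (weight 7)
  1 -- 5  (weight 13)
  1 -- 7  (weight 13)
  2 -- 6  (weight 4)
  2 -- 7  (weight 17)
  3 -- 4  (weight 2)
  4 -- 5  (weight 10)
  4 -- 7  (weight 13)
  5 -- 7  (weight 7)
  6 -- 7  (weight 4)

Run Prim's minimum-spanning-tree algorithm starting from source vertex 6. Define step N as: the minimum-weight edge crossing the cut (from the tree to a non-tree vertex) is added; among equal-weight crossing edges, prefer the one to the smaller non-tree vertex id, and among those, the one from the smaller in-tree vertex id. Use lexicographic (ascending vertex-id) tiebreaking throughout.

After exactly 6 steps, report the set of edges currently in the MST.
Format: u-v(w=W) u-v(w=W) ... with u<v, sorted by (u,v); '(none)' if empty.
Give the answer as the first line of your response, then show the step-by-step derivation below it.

0-3(w=2) 0-6(w=3) 1-3(w=2) 2-6(w=4) 3-4(w=2) 6-7(w=4)

step 1: add edge 0-6 (w=3); MST = {0-6(w=3)}
step 2: add edge 0-3 (w=2); MST = {0-3(w=2) 0-6(w=3)}
step 3: add edge 1-3 (w=2); MST = {0-3(w=2) 0-6(w=3) 1-3(w=2)}
step 4: add edge 3-4 (w=2); MST = {0-3(w=2) 0-6(w=3) 1-3(w=2) 3-4(w=2)}
step 5: add edge 2-6 (w=4); MST = {0-3(w=2) 0-6(w=3) 1-3(w=2) 2-6(w=4) 3-4(w=2)}
step 6: add edge 6-7 (w=4); MST = {0-3(w=2) 0-6(w=3) 1-3(w=2) 2-6(w=4) 3-4(w=2) 6-7(w=4)}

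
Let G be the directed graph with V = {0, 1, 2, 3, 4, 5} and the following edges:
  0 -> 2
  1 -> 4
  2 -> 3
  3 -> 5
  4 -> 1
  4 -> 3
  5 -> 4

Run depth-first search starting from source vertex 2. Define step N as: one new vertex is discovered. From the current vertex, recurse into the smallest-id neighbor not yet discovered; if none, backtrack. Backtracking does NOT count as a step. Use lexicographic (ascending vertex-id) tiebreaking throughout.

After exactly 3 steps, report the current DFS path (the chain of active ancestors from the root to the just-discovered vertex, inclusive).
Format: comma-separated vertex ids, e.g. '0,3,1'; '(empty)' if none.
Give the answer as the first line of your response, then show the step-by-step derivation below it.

2,3,5

step 1: discover 2; path=2; order=2
step 2: discover 3; path=2>3; order=2,3
step 3: discover 5; path=2>3>5; order=2,3,5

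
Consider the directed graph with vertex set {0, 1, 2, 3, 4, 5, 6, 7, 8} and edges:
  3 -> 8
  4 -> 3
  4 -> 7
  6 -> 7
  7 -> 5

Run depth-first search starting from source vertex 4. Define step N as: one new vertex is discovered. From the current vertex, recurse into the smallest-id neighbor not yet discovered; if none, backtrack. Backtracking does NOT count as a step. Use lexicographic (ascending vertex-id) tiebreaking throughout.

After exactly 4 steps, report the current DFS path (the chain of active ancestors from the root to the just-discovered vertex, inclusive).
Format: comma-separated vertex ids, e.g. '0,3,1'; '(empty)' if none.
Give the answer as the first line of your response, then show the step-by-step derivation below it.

4,7

step 1: discover 4; path=4; order=4
step 2: discover 3; path=4>3; order=4,3
step 3: discover 8; path=4>3>8; order=4,3,8
step 4: discover 7; path=4>7; order=4,3,8,7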